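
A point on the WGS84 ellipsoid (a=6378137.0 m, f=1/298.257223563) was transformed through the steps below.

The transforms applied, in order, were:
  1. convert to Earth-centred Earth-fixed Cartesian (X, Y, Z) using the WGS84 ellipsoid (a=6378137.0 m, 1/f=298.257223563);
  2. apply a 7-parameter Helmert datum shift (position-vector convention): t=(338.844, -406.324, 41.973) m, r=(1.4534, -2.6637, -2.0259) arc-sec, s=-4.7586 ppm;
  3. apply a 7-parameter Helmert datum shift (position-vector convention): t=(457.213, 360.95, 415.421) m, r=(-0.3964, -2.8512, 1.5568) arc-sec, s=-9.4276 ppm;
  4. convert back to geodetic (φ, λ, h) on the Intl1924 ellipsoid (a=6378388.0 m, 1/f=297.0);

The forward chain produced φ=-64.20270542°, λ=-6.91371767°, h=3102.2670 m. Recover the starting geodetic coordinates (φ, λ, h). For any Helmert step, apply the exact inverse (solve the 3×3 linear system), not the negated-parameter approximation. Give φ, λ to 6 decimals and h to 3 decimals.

φ=-64.211747°, λ=-6.915611°, h=3435.546 m

start: φ=-64.202705°, λ=-6.913718°, h=3102.267 m
→ ECEF (a=6378388.000, f=1/297.0): X=2764496.9689, Y=-335212.4759, Z=-5722506.2398
→ Helmert⁻¹: X=2763984.1722, Y=-335586.4524, Z=-5723014.4662
→ Helmert⁻¹: X=2763587.8634, Y=-335194.9066, Z=-5723117.0001
→ geod (Bowring, a=6378137.000): φ=-64.21174700°, λ=-6.91561100°, h=3435.5460 m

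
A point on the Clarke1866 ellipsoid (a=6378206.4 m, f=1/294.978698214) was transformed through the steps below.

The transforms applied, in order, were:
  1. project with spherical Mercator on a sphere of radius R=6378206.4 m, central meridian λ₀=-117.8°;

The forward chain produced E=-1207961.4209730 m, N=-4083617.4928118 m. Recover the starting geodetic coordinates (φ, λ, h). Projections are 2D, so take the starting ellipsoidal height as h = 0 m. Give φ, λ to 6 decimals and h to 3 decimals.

φ=-34.406919°, λ=-128.651184°, h=0.000 m

start: E=-1207961.4210, N=-4083617.4928 m
→ merc⁻¹: φ=-34.40691900°, λ=-128.65118400°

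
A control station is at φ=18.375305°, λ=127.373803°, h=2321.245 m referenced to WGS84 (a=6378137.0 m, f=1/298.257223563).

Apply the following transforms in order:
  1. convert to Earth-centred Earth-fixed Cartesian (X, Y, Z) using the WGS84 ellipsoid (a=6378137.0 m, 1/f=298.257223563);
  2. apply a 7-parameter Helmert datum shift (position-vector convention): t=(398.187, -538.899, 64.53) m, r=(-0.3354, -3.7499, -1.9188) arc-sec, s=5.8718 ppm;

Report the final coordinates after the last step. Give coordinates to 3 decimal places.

start: φ=18.375305°, λ=127.373803°, h=2321.245 m
→ ECEF (a=6378137.000, f=1/298.257223563): X=-3676763.4346, Y=4813566.6735, Z=1998580.5126
→ Helmert 7p (PV): X=-3676378.3923, Y=4813093.4924, Z=1998582.1066

X=-3676378.392 m, Y=4813093.492 m, Z=1998582.107 m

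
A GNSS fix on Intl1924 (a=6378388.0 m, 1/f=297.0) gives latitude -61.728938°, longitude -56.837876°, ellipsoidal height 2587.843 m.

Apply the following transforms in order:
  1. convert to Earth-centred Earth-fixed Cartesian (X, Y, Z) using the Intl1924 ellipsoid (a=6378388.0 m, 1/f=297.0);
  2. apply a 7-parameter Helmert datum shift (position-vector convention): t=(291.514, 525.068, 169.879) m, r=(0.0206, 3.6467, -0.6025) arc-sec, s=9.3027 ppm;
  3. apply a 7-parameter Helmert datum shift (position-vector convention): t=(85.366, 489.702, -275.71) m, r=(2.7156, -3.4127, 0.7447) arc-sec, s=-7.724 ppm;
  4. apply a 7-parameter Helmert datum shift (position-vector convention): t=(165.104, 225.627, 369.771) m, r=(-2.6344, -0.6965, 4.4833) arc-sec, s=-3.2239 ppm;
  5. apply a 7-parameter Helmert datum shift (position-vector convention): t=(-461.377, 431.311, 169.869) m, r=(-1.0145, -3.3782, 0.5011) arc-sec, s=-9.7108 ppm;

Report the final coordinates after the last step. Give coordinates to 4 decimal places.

start: φ=-61.728938°, λ=-56.837876°, h=2587.843 m
→ ECEF (a=6378388.000, f=1/297.0): X=1657557.8194, Y=-2536672.1645, Z=-5596672.0413
→ Helmert 7p (PV): X=1657758.3950, Y=-2536174.9773, Z=-5596583.7852
→ Helmert 7p (PV): X=1657932.7092, Y=-2535586.0189, Z=-5596822.2294
→ Helmert 7p (PV): X=1658166.4795, Y=-2535387.6633, Z=-5596396.4322
→ Helmert 7p (PV): X=1657786.8165, Y=-2534955.2286, Z=-5596132.5906

X=1657786.8165 m, Y=-2534955.2286 m, Z=-5596132.5906 m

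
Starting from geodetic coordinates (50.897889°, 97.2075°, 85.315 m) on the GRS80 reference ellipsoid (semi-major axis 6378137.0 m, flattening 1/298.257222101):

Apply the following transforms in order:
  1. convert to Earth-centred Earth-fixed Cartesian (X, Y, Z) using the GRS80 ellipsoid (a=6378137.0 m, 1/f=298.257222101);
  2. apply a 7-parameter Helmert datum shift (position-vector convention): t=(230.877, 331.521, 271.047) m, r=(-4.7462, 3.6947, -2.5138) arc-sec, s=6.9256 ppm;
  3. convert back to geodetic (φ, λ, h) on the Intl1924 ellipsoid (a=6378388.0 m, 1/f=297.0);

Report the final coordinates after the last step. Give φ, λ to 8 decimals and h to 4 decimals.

start: φ=50.897889°, λ=97.207500°, h=85.315 m
→ ECEF (a=6378137.000, f=1/298.257222101): X=-505729.9804, Y=3999055.0775, Z=4926454.1529
→ Helmert 7p (PV): X=-505365.6228, Y=3999533.8175, Z=4926676.3576
→ geod (Bowring, a=6378388.000): φ=50.89695894°, λ=97.20150878°, h=332.4411 m

φ=50.89695894°, λ=97.20150878°, h=332.4411 m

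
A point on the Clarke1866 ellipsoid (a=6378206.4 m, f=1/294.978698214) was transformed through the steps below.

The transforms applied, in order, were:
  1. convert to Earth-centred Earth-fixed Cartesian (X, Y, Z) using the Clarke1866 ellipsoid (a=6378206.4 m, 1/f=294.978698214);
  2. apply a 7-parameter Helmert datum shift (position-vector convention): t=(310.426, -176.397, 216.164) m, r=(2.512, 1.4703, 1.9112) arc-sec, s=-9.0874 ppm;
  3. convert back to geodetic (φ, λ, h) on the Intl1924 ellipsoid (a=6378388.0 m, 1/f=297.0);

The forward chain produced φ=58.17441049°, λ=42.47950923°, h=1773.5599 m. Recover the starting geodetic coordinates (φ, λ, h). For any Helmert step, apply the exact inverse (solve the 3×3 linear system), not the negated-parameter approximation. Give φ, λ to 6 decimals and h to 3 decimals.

φ=58.175234°, λ=42.486015°, h=1877.066 m

start: φ=58.174410°, λ=42.479509°, h=1773.560 m
→ ECEF (a=6378388.000, f=1/297.0): X=2487412.5931, Y=2277657.7166, Z=5397627.6359
→ Helmert⁻¹: X=2487107.4009, Y=2277897.5014, Z=5397450.5080
→ geod (Bowring, a=6378206.400): φ=58.17523400°, λ=42.48601500°, h=1877.0660 m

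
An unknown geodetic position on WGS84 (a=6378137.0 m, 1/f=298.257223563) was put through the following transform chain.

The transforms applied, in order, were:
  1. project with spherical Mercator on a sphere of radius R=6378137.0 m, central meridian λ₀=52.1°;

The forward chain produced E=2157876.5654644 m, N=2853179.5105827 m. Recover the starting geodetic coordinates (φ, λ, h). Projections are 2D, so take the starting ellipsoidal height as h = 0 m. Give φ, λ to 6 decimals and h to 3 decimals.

start: E=2157876.5655, N=2853179.5106 m
→ merc⁻¹: φ=24.81614900°, λ=71.48453500°

φ=24.816149°, λ=71.484535°, h=0.000 m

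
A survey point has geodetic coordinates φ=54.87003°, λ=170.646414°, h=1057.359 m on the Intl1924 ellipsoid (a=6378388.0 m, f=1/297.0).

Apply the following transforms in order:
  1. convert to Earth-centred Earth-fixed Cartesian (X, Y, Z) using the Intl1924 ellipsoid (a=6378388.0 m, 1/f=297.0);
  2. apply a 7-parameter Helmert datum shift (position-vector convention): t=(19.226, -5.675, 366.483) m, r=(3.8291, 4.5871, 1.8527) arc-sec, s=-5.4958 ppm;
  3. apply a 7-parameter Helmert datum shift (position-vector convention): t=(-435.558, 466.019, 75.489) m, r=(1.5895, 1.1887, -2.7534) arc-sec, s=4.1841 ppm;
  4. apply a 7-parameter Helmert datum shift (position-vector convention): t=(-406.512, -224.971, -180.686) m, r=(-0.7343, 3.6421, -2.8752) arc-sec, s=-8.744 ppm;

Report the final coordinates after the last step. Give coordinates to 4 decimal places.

X=-3630843.9977 m, Y=598150.0598 m, Z=5194430.2226 m

start: φ=54.870030°, λ=170.646414°, h=1057.359 m
→ ECEF (a=6378388.000, f=1/297.0): X=-3630305.7784, Y=597972.2036, Z=5194041.8316
→ Helmert 7p (PV): X=-3630156.4629, Y=597834.2128, Z=5194471.6034
→ Helmert 7p (PV): X=-3630569.2936, Y=598311.1625, Z=5194594.3542
→ Helmert 7p (PV): X=-3630843.9977, Y=598150.0598, Z=5194430.2226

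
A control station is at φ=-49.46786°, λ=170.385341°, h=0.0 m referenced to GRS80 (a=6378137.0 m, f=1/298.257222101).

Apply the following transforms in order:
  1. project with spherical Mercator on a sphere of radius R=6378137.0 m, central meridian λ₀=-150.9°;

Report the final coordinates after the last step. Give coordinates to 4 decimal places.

E=-4309696.1261 m, N=-6354623.5503 m

start: φ=-49.467860°, λ=170.385341°, h=0.000 m
→ merc (R=6378137.0, λ₀=-150.9°): E=-4309696.1261, N=-6354623.5503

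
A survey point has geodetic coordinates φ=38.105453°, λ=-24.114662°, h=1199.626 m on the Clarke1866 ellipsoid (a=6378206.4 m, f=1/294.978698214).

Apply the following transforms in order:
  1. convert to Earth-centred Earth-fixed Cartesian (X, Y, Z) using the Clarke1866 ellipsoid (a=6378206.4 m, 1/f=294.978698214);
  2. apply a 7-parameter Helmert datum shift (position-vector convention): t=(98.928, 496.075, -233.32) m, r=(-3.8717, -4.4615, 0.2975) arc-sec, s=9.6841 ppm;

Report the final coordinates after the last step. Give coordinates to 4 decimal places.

X=4587700.4629 m, Y=-2053002.7732 m, Z=3915149.0513 m

start: φ=38.105453°, λ=-24.114662°, h=1199.626 m
→ ECEF (a=6378206.400, f=1/294.978698214): X=4587638.8324, Y=-2053559.0694, Z=3915206.6779
→ Helmert 7p (PV): X=4587700.4629, Y=-2053002.7732, Z=3915149.0513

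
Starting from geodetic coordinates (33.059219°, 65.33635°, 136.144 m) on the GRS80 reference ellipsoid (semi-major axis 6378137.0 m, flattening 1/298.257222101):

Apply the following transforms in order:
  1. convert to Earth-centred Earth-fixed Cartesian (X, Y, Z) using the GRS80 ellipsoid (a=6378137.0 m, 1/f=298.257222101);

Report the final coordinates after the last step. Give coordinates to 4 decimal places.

X=2232925.8079 m, Y=4862853.0675 m, Z=3459539.1807 m

start: φ=33.059219°, λ=65.336350°, h=136.144 m
→ ECEF (a=6378137.000, f=1/298.257222101): X=2232925.8079, Y=4862853.0675, Z=3459539.1807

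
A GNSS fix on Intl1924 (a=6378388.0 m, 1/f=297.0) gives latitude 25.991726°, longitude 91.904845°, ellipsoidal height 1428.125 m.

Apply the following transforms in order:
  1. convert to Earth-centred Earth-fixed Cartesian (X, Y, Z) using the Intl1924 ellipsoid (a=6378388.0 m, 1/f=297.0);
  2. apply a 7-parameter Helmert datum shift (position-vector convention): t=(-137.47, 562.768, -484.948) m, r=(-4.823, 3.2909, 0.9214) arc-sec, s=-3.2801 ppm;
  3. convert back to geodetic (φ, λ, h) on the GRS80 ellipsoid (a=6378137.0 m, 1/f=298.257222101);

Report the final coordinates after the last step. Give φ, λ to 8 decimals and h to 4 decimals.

φ=25.98358870°, λ=91.90582191°, h=1937.5422 m

start: φ=25.991726°, λ=91.904845°, h=1428.125 m
→ ECEF (a=6378388.000, f=1/297.0): X=-190737.6459, Y=5735078.4225, Z=2778901.6534
→ Helmert 7p (PV): X=-190855.7728, Y=5735686.5045, Z=2778276.5330
→ geod (Bowring, a=6378137.000): φ=25.98358870°, λ=91.90582191°, h=1937.5422 m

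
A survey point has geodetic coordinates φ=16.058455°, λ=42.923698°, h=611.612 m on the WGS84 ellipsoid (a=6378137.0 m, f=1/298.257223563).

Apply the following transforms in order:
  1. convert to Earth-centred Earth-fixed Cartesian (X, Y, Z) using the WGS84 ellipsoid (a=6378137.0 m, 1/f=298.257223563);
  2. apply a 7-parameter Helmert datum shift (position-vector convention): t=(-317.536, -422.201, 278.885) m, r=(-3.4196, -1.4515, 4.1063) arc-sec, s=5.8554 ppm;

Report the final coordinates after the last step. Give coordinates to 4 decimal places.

start: φ=16.058455°, λ=42.923698°, h=611.612 m
→ ECEF (a=6378137.000, f=1/298.257223563): X=4489801.5907, Y=4175643.0244, Z=1753114.2659
→ Helmert 7p (PV): X=4489414.8786, Y=4175363.7210, Z=1753365.7842

X=4489414.8786 m, Y=4175363.7210 m, Z=1753365.7842 m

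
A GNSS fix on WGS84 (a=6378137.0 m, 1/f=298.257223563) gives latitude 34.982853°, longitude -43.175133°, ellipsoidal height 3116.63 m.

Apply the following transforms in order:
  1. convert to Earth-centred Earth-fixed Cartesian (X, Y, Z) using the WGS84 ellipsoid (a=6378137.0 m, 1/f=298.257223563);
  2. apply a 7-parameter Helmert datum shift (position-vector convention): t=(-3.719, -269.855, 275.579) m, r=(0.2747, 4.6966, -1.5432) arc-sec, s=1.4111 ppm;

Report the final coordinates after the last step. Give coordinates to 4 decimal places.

start: φ=34.982853°, λ=-43.175133°, h=3116.630 m
→ ECEF (a=6378137.000, f=1/298.257223563): X=3817028.4215, Y=-3581312.0296, Z=3638095.3384
→ Helmert 7p (PV): X=3817086.1332, Y=-3581620.3411, Z=3638284.3687

X=3817086.1332 m, Y=-3581620.3411 m, Z=3638284.3687 m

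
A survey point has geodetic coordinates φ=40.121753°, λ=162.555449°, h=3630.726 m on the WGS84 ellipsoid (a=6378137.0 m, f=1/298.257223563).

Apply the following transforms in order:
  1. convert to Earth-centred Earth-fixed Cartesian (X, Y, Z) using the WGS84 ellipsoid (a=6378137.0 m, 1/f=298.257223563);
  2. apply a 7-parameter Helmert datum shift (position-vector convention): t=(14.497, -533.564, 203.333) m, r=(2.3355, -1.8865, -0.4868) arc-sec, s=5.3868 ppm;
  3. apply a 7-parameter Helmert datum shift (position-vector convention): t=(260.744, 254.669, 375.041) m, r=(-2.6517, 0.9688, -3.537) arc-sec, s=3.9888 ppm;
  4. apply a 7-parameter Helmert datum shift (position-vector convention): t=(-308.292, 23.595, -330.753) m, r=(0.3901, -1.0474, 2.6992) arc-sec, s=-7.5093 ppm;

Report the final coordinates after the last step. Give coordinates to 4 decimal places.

X=-4662099.1662 m, Y=1464748.8668 m, Z=4090883.5021 m

start: φ=40.121753°, λ=162.555449°, h=3630.726 m
→ ECEF (a=6378137.000, f=1/298.257223563): X=-4662027.8389, Y=1464972.9543, Z=4090672.1326
→ Helmert 7p (PV): X=-4662072.4114, Y=1464411.9664, Z=4090871.4498
→ Helmert 7p (PV): X=-4661785.9374, Y=1464805.0132, Z=4091265.8794
→ Helmert 7p (PV): X=-4662099.1662, Y=1464748.8668, Z=4090883.5021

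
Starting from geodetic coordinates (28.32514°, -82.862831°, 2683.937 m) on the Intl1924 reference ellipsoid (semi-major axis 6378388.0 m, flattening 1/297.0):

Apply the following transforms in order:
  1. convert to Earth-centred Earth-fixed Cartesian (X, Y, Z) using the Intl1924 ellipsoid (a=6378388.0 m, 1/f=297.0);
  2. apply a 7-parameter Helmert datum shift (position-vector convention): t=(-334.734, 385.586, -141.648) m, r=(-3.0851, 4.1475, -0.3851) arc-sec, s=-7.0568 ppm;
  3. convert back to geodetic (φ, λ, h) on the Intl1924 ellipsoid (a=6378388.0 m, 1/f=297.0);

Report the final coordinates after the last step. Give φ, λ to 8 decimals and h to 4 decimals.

φ=28.32654172°, λ=-82.86516622°, h=2198.5609 m

start: φ=28.325140°, λ=-82.862831°, h=2683.937 m
→ ECEF (a=6378388.000, f=1/297.0): X=698421.3955, Y=-5577758.5169, Z=3009587.8437
→ Helmert 7p (PV): X=698131.8345, Y=-5577289.8597, Z=3009494.3400
→ geod (Bowring, a=6378388.000): φ=28.32654172°, λ=-82.86516622°, h=2198.5609 m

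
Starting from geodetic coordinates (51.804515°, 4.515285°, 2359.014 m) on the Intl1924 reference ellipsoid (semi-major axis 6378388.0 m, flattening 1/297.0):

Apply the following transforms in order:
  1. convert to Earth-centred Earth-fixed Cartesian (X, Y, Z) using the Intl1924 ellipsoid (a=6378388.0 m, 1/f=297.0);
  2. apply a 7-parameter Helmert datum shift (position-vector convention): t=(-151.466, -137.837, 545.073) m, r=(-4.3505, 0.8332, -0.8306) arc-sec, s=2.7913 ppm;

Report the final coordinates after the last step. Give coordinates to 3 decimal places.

X=3941336.328 m, Y=311209.713 m, Z=4991871.538 m

start: φ=51.804515°, λ=4.515285°, h=2359.014 m
→ ECEF (a=6378388.000, f=1/297.0): X=3941455.3769, Y=311257.2767, Z=4991335.0188
→ Helmert 7p (PV): X=3941336.3284, Y=311209.7134, Z=4991871.5377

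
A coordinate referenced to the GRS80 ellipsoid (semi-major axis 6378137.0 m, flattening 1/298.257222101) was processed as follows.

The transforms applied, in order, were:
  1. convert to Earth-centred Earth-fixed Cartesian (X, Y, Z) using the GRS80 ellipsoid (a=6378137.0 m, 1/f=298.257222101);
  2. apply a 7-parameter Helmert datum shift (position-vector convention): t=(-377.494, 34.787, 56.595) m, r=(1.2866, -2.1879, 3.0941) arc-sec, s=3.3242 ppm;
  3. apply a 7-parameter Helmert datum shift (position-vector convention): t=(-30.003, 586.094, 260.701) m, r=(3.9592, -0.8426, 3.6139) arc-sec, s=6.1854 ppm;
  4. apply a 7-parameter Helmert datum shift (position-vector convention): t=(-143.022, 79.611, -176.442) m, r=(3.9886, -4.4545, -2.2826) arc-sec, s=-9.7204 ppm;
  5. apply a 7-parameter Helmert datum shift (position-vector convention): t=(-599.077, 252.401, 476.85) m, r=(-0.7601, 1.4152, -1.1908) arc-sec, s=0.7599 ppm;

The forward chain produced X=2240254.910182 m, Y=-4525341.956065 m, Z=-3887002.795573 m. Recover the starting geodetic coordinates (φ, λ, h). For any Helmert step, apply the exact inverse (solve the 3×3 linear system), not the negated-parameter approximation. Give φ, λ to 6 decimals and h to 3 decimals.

start: X=2240254.9102, Y=-4525341.9561, Z=-3887002.7956 m
→ Helmert⁻¹: X=2240905.0835, Y=-4525563.6553, Z=-3887477.9935
→ Helmert⁻¹: X=2241036.0228, Y=-4525737.6275, Z=-3887300.2200
→ Helmert⁻¹: X=2240956.9778, Y=-4526409.6065, Z=-3887459.1461
→ Helmert⁻¹: X=2241217.8854, Y=-4526487.2151, Z=-3887498.3570
→ geod (Bowring, a=6378137.000): φ=-37.76996700°, λ=-63.65842200°, h=3601.1160 m

φ=-37.769967°, λ=-63.658422°, h=3601.116 m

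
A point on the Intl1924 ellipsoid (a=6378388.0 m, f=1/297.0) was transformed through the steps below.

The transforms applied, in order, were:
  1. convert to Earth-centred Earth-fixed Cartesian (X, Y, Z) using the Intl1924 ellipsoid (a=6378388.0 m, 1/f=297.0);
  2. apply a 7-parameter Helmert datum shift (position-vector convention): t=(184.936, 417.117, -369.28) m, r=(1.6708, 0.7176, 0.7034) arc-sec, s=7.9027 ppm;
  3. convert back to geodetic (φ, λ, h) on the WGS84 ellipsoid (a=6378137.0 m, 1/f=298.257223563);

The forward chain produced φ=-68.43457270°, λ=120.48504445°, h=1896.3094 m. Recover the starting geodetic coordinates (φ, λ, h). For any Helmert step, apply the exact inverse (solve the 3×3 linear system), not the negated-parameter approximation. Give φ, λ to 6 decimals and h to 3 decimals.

φ=-68.436631°, λ=120.494048°, h=1233.102 m

start: φ=-68.434573°, λ=120.485044°, h=1896.309 m
→ ECEF (a=6378137.000, f=1/298.257223563): X=-1193142.1458, Y=2026762.9749, Z=-5910843.7648
→ Helmert⁻¹: X=-1193290.1788, Y=2026286.0376, Z=-5910448.3414
→ geod (Bowring, a=6378388.000): φ=-68.43663100°, λ=120.49404800°, h=1233.1020 m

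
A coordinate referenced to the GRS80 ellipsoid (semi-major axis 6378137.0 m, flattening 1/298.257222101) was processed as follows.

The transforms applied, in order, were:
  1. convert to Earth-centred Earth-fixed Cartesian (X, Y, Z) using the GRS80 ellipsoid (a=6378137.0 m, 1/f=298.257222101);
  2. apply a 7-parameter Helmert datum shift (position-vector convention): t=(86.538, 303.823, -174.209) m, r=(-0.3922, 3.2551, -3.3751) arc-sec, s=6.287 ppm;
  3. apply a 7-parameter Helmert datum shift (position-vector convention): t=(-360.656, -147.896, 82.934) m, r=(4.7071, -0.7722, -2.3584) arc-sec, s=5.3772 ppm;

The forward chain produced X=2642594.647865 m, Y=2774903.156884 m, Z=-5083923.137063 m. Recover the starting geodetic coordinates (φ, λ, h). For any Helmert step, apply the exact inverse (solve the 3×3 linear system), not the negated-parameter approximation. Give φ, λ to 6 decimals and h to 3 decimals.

φ=-53.177781°, λ=46.394282°, h=1715.169 m

start: X=2642594.6479, Y=2774903.1569, Z=-5083923.1371 m
→ Helmert⁻¹: X=2642890.3306, Y=2774950.3279, Z=-5084051.9540
→ Helmert⁻¹: X=2642822.0037, Y=2774681.9717, Z=-5083798.8001
→ geod (Bowring, a=6378137.000): φ=-53.17778100°, λ=46.39428200°, h=1715.1690 m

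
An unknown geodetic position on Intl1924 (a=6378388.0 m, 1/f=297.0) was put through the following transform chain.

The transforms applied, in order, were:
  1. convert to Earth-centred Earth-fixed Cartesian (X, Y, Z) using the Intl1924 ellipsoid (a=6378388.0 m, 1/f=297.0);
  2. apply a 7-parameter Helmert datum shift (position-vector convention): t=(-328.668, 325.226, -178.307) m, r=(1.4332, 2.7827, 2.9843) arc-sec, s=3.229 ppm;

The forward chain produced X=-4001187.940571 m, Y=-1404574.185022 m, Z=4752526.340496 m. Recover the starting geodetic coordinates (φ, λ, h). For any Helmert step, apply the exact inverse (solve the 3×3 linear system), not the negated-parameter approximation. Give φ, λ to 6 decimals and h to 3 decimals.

start: X=-4001187.9406, Y=-1404574.1850, Z=4752526.3405 m
→ Helmert⁻¹: X=-4000930.7965, Y=-1404803.9649, Z=4752645.0859
→ geod (Bowring, a=6378388.000): φ=48.45193600°, λ=-160.65284200°, h=2941.2360 m

φ=48.451936°, λ=-160.652842°, h=2941.236 m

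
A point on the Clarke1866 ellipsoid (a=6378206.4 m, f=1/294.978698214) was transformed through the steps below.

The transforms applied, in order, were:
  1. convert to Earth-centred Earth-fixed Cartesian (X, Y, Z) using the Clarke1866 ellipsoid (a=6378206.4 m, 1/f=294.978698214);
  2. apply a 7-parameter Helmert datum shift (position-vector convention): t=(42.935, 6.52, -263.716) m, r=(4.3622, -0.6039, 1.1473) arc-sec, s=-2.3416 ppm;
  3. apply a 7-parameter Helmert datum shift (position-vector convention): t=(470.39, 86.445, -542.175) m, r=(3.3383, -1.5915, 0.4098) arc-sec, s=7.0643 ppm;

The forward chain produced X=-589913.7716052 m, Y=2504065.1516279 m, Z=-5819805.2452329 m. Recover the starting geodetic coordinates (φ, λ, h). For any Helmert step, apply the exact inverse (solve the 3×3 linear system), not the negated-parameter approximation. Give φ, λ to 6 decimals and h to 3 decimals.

start: X=-589913.7716, Y=2504065.1516, Z=-5819805.2452 m
→ Helmert⁻¹: X=-590419.9167, Y=2503868.0089, Z=-5819257.9299
→ Helmert⁻¹: X=-590467.3448, Y=2503747.5717, Z=-5819059.0615
→ geod (Bowring, a=6378206.400): φ=-66.29474000°, λ=103.26979500°, h=2195.6720 m

φ=-66.294740°, λ=103.269795°, h=2195.672 m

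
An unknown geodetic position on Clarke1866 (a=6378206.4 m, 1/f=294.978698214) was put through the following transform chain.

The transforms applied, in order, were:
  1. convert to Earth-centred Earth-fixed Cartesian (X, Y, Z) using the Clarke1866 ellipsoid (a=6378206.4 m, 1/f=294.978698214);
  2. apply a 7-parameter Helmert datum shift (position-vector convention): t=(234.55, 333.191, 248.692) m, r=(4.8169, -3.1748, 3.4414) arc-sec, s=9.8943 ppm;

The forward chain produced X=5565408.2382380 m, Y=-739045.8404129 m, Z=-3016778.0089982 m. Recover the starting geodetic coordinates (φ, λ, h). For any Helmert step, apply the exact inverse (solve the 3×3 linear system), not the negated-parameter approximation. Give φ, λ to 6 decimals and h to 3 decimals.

start: X=5565408.2382, Y=-739045.8404, Z=-3016778.0090 m
→ Helmert⁻¹: X=5565059.8483, Y=-739535.0229, Z=-3017065.2362
→ geod (Bowring, a=6378206.400): φ=-28.41702900°, λ=-7.56962600°, h=0.1370 m

φ=-28.417029°, λ=-7.569626°, h=0.137 m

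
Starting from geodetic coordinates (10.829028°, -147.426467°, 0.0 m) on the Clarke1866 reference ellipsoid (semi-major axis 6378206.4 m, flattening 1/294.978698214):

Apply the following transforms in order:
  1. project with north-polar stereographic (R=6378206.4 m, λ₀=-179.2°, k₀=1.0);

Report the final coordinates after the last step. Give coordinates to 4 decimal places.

start: φ=10.829028°, λ=-147.426467°, h=0.000 m
→ stereo (R=6378206.4, λ₀=-179.2°): E=5553967.2181, N=-8966878.2586

E=5553967.2181 m, N=-8966878.2586 m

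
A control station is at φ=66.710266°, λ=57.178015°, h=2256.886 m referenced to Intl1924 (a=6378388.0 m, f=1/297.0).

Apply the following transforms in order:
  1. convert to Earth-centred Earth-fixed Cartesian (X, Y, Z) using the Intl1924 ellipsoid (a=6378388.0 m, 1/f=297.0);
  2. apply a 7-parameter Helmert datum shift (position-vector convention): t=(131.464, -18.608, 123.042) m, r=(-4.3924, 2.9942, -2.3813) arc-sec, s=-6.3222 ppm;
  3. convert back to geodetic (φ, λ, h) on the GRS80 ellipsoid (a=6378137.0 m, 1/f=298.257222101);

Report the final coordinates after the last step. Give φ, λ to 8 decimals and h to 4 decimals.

start: φ=66.710266°, λ=57.178015°, h=2256.886 m
→ ECEF (a=6378388.000, f=1/297.0): X=1371320.1527, Y=2126080.2877, Z=5837919.7280
→ Helmert 7p (PV): X=1371552.2365, Y=2126156.7241, Z=5837940.6806
→ geod (Bowring, a=6378137.000): φ=66.70817942°, λ=57.17453664°, h=2525.2275 m

φ=66.70817942°, λ=57.17453664°, h=2525.2275 m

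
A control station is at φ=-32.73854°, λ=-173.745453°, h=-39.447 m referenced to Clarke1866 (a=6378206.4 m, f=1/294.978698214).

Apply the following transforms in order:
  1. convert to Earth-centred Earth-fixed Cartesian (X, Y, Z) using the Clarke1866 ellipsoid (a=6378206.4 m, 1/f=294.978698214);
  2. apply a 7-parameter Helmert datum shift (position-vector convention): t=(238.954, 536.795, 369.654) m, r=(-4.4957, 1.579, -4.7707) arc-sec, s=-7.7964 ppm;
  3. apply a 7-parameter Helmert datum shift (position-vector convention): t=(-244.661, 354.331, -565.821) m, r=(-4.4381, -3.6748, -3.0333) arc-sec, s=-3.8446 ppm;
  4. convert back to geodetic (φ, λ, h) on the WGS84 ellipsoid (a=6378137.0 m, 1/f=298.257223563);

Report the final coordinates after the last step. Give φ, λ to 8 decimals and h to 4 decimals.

φ=-32.73883555°, λ=-173.75546282°, h=-84.2606 m

start: φ=-32.738540°, λ=-173.745453°, h=-39.447 m
→ ECEF (a=6378206.400, f=1/294.978698214): X=-5338329.9213, Y=-585070.9466, Z=-3429401.0490
→ Helmert 7p (PV): X=-5338089.1322, Y=-584480.8667, Z=-3428951.0403
→ Helmert 7p (PV): X=-5338260.7759, Y=-584119.5665, Z=-3429586.2051
→ geod (Bowring, a=6378137.000): φ=-32.73883555°, λ=-173.75546282°, h=-84.2606 m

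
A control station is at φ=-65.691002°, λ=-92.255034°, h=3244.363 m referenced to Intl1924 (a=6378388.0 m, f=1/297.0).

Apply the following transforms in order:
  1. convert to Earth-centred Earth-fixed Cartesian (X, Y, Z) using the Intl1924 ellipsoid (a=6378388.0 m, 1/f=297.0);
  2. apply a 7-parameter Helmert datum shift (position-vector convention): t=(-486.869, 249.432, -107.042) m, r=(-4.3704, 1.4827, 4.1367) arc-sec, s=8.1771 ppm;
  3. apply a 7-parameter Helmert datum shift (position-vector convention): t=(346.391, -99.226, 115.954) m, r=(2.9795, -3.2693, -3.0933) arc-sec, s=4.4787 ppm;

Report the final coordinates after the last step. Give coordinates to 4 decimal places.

X=-103735.9411 m, Y=-2632290.3657 m, Z=-5792984.3034 m

start: φ=-65.691002°, λ=-92.255034°, h=3244.363 m
→ ECEF (a=6378388.000, f=1/297.0): X=-103657.6451, Y=-2632367.6777, Z=-5792936.7479
→ Helmert 7p (PV): X=-104134.2103, Y=-2632264.5932, Z=-5793034.6383
→ Helmert 7p (PV): X=-103735.9411, Y=-2632290.3657, Z=-5792984.3034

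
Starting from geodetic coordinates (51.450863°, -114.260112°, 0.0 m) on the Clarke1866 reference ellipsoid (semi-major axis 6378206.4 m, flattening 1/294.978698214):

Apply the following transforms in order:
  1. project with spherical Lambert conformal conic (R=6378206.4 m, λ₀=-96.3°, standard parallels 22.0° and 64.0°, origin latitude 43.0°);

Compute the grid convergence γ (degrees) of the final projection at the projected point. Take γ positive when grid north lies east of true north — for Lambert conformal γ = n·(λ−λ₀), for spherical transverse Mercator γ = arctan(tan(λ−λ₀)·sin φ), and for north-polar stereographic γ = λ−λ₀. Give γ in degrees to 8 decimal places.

-12.54845535

start: φ=51.450863°, λ=-114.260112°, h=0.000 m
→ into lcc (λ₀=-96.3°): φ=51.45086300°, λ−λ₀=-17.96011200°
convergence γ = -12.54845535°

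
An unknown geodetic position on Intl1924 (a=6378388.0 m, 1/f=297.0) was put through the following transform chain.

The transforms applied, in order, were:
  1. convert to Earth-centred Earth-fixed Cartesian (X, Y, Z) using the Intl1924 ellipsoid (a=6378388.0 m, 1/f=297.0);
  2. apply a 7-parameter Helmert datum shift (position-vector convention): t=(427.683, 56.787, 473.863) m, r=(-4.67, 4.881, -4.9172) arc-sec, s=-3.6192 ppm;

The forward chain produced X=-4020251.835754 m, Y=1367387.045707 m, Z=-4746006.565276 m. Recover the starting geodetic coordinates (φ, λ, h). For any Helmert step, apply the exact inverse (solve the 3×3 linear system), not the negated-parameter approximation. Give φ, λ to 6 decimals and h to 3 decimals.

φ=-48.372821°, λ=161.217650°, h=2618.880 m

start: X=-4020251.8358, Y=1367387.0457, Z=-4746006.5653 m
→ Helmert⁻¹: X=-4020614.3455, Y=1367346.8249, Z=-4746561.7918
→ geod (Bowring, a=6378388.000): φ=-48.37282100°, λ=161.21765000°, h=2618.8800 m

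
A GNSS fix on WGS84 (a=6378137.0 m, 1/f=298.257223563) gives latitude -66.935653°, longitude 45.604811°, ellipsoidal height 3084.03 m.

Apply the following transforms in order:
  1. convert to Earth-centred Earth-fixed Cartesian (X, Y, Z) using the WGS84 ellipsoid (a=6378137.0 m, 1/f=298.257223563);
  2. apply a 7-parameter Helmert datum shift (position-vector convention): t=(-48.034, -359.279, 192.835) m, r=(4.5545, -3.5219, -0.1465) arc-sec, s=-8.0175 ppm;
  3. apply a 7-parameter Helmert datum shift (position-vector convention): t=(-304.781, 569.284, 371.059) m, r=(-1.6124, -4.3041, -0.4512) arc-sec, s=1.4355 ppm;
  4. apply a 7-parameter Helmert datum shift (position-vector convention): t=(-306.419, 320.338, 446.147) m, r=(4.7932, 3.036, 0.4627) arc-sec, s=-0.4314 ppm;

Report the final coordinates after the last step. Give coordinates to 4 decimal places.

X=1753404.0974 m, Y=1792099.9891 m, Z=-5847284.2525 m

start: φ=-66.935653°, λ=45.604811°, h=3084.030 m
→ ECEF (a=6378137.000, f=1/298.257223563): X=1753938.6420, Y=1791364.0463, Z=-5848443.2321
→ Helmert 7p (PV): X=1753977.6774, Y=1791118.2968, Z=-5848134.0051
→ Helmert 7p (PV): X=1753801.3647, Y=1791640.5994, Z=-5847748.7424
→ Helmert 7p (PV): X=1753404.0974, Y=1792099.9891, Z=-5847284.2525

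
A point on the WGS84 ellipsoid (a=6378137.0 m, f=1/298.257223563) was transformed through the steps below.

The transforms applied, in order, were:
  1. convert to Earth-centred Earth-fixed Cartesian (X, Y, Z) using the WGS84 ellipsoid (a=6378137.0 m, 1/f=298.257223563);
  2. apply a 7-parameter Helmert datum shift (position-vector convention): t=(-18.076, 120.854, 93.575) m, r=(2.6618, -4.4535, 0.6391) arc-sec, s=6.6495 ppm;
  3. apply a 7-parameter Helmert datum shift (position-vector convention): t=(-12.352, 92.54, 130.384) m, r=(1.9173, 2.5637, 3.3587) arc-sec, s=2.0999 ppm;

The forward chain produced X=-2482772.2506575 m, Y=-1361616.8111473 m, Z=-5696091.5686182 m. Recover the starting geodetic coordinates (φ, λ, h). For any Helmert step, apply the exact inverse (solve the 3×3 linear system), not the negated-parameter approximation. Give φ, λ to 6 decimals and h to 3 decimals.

start: X=-2482772.2507, Y=-1361616.8111, Z=-5696091.5686 m
→ Helmert⁻¹: X=-2482706.0592, Y=-1361719.0130, Z=-5696228.1915
→ Helmert⁻¹: X=-2482798.6824, Y=-1361896.6271, Z=-5696212.7075
→ geod (Bowring, a=6378137.000): φ=-63.71946000°, λ=-151.25378500°, h=307.6140 m

φ=-63.719460°, λ=-151.253785°, h=307.614 m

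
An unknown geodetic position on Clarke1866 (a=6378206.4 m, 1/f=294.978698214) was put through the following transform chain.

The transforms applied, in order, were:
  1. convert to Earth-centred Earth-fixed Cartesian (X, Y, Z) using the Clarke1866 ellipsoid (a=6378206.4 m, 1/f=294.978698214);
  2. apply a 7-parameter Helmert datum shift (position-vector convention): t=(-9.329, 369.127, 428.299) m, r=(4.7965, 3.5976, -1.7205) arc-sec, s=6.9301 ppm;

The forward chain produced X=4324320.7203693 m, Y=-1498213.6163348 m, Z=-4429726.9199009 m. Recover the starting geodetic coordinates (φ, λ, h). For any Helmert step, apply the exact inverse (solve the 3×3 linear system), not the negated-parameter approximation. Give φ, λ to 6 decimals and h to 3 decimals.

φ=-44.261318°, λ=-19.114019°, h=1840.234 m

start: X=4324320.7204, Y=-1498213.6163, Z=-4429726.9199 m
→ Helmert⁻¹: X=4324389.8488, Y=-1498639.3033, Z=-4430014.2437
→ geod (Bowring, a=6378206.400): φ=-44.26131800°, λ=-19.11401900°, h=1840.2340 m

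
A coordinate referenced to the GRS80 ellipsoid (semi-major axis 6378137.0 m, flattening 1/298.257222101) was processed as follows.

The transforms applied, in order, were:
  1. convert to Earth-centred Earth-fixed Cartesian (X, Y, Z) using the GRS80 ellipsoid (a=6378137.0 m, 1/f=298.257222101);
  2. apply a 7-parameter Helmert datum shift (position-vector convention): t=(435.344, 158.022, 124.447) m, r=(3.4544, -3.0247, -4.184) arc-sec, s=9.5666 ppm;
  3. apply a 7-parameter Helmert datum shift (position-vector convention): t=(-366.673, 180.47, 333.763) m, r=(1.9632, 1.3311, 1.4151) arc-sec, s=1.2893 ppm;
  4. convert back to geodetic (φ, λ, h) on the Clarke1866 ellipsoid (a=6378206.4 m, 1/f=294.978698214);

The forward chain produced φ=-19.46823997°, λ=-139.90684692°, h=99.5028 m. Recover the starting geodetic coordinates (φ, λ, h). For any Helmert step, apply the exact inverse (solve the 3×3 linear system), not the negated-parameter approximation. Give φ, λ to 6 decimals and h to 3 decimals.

start: φ=-19.468240°, λ=-139.906847°, h=99.503 m
→ ECEF (a=6378206.400, f=1/294.978698214): X=-4602151.3881, Y=-3874431.4725, Z=-2112194.7775
→ Helmert⁻¹: X=-4601791.7312, Y=-3874595.4826, Z=-2112518.6359
→ Helmert⁻¹: X=-4602135.4261, Y=-3874845.1679, Z=-2112490.4922
→ geod (Bowring, a=6378137.000): φ=-19.46864600°, λ=-139.90373500°, h=480.8080 m

φ=-19.468646°, λ=-139.903735°, h=480.808 m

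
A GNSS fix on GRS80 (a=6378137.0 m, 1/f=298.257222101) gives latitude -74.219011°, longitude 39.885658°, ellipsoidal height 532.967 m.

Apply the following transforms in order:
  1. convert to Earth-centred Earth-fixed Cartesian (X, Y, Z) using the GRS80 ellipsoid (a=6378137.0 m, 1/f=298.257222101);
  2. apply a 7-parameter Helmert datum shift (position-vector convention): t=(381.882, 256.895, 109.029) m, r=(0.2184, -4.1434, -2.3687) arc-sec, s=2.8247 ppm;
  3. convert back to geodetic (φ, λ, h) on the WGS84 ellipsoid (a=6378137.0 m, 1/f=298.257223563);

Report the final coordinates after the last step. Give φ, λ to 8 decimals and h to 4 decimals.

φ=-74.21388173°, λ=39.88099847°, h=570.3500 m

start: φ=-74.219011°, λ=39.885658°, h=532.967 m
→ ECEF (a=6378137.000, f=1/298.257222101): X=1335262.5542, Y=1115885.0025, Z=-6116144.2472
→ Helmert 7p (PV): X=1335783.8826, Y=1116136.1916, Z=-6116024.4904
→ geod (Bowring, a=6378137.000): φ=-74.21388173°, λ=39.88099847°, h=570.3500 m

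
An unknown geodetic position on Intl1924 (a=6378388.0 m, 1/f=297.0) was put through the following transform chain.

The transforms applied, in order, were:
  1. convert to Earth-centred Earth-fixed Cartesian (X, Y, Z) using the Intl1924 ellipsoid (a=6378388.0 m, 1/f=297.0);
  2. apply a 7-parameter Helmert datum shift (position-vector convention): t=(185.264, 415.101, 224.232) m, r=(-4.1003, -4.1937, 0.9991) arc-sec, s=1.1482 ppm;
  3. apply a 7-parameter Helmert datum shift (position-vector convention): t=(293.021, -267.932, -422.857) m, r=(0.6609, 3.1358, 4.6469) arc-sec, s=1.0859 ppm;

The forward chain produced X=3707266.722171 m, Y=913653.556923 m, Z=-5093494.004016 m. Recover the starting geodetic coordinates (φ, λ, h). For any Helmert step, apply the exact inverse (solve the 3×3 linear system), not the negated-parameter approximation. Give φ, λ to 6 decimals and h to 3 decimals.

start: X=3707266.7222, Y=913653.5569, Z=-5093494.0040 m
→ Helmert⁻¹: X=3707067.6910, Y=913820.6620, Z=-5093012.1867
→ Helmert⁻¹: X=3706779.0407, Y=913487.8060, Z=-5093287.7765
→ geod (Bowring, a=6378388.000): φ=-53.33185700°, λ=13.84395100°, h=625.3190 m

φ=-53.331857°, λ=13.843951°, h=625.319 m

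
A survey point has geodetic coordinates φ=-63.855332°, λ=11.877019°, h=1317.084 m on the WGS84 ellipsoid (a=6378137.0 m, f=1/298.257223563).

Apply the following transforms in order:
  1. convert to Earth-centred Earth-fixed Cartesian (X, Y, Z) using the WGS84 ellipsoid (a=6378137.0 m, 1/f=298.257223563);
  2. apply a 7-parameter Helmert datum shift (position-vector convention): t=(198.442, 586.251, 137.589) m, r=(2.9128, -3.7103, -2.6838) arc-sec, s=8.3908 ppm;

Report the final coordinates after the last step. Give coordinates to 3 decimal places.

X=2758637.616 m, Y=580746.621 m, Z=-5703661.801 m

start: φ=-63.855332°, λ=11.877019°, h=1317.084 m
→ ECEF (a=6378137.000, f=1/298.257223563): X=2758305.8803, Y=580110.8446, Z=-5703809.3394
→ Helmert 7p (PV): X=2758637.6160, Y=580746.6213, Z=-5703661.8008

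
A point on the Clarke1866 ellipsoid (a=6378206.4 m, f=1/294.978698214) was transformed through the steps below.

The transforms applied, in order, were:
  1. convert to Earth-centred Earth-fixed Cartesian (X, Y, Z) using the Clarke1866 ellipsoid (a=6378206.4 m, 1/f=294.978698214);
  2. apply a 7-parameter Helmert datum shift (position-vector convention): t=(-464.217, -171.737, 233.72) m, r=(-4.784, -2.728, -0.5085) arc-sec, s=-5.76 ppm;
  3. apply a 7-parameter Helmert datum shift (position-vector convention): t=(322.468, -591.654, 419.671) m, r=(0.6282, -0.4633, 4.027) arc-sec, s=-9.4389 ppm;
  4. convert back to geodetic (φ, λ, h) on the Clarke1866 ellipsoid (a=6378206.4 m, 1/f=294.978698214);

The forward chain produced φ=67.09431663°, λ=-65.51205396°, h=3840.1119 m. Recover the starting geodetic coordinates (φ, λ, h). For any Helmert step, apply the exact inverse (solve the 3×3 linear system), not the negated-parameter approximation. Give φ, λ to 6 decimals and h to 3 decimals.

φ=67.095874°, λ=-65.502013°, h=3087.061 m

start: φ=67.094317°, λ=-65.512054°, h=3840.112 m
→ ECEF (a=6378206.400, f=1/294.978698214): X=1032586.1433, Y=-2267067.3012, Z=5855864.0678
→ Helmert⁻¹: X=1032242.3212, Y=-2266499.3598, Z=5855504.2506
→ Helmert⁻¹: X=1032795.5139, Y=-2266473.9342, Z=5855238.0302
→ geod (Bowring, a=6378206.400): φ=67.09587400°, λ=-65.50201300°, h=3087.0610 m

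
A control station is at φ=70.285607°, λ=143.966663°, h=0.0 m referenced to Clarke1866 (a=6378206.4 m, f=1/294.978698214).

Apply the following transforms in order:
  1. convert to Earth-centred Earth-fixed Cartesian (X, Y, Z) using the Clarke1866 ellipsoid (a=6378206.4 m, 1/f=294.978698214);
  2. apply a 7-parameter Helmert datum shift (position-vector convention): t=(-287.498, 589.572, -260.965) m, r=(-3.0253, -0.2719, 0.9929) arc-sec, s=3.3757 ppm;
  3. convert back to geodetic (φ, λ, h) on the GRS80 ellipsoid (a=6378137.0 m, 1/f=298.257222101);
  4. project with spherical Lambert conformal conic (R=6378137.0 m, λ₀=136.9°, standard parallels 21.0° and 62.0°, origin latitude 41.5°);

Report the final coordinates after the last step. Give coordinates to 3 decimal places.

start: φ=70.285607°, λ=143.966663°, h=0.000 m
→ ECEF (a=6378206.400, f=1/294.978698214): X=-1745163.8021, Y=1269487.7804, Z=5981679.0830
→ Helmert 7p (PV): X=-1745471.1873, Y=1270160.9711, Z=5981417.3901
→ geod (Bowring, a=6378137.000): φ=70.27801838°, λ=143.95701316°, h=-170.2093 m
→ lcc (R=6378137.0, λ₀=136.9°): E=288464.8333, N=3149211.7873

E=288464.833 m, N=3149211.787 m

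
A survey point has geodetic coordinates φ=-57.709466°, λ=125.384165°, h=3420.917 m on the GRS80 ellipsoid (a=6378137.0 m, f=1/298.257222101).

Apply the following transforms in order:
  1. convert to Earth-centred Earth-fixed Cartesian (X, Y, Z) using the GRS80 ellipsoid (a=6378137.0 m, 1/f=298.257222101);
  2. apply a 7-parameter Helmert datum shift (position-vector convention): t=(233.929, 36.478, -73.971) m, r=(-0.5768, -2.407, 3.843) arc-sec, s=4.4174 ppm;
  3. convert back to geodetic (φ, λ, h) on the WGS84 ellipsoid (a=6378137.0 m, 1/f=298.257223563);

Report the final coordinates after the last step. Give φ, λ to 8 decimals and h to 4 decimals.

start: φ=-57.709466°, λ=125.384165°, h=3420.917 m
→ ECEF (a=6378137.000, f=1/298.257222101): X=-1978801.0737, Y=2786073.9834, Z=-5371412.8364
→ Helmert 7p (PV): X=-1978565.1127, Y=2786070.8799, Z=-5371541.4177
→ geod (Bowring, a=6378137.000): φ=-57.71113811°, λ=125.38096954°, h=3455.2751 m

φ=-57.71113811°, λ=125.38096954°, h=3455.2751 m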